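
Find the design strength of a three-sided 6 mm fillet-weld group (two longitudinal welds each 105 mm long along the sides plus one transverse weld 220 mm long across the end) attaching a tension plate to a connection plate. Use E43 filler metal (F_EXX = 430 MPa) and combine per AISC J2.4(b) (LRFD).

φR_n ≈ 417 kN

t_e = 0.707 × 6 = 4.242 mm.
R_nwl = 0.6 × 430 × 4.242 × 210 × 10⁻³ = 229.8 kN (longitudinal, 2 welds).
R_nwt = 0.6 × 430 × 4.242 × 220 × 10⁻³ = 240.8 kN (transverse, base value).
(i) R_nwl + R_nwt = 470.6 kN; (ii) 0.85 R_nwl + 1.5 R_nwt = 556.5 kN.
R_n = max = 556.5 kN [governs: (ii)]; φR_n = 417.4 kN.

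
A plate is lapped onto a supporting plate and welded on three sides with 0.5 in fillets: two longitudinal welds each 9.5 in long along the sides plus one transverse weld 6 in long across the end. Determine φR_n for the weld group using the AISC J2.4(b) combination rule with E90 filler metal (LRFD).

E90XX → F_EXX = 90 ksi.
t_e = 0.707 × 0.5 = 0.3535 in.
R_nwl = 0.6 × 90 × 0.3535 × 19 = 362.7 kip (longitudinal, 2 welds).
R_nwt = 0.6 × 90 × 0.3535 × 6 = 114.5 kip (transverse, base value).
(i) R_nwl + R_nwt = 477.2 kip; (ii) 0.85 R_nwl + 1.5 R_nwt = 480.1 kip.
R_n = max = 480.1 kip [governs: (ii)]; φR_n = 360.1 kip.

φR_n ≈ 360 kip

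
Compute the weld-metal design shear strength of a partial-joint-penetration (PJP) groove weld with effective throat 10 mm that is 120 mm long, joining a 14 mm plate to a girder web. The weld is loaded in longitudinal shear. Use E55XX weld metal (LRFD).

E55XX → F_EXX = 550 MPa.
Effective throat (given) t_e = 10 mm.
A_we = 10 × 120 = 1200 mm².
F_nw = 0.6 F_EXX = 330 MPa.
φR_n = 0.75 × 330 × 1200 × 10⁻³ = 297 kN.

φR_n ≈ 297 kN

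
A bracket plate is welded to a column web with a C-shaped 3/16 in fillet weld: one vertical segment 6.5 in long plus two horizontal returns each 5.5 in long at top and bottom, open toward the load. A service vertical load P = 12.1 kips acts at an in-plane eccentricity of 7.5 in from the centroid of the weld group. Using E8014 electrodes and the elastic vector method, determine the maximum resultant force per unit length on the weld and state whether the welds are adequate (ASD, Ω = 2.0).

E80XX → F_EXX = 80 ksi.
Total weld length L_w = 17.5 in. Treat welds as unit-width lines.
Centroid: x̄ = 2×5.5×2.75 / 17.5 = 1.729 in from the vertical weld.
Polar moment about centroid: J = I_x + I_y = [6.5³/12 + 2×5.5×3.25²] + [6.5×1.729² + 2(5.5³/12 + 5.5×1.021²)] = 197.7 in³.
Direct shear f_v = P/L_w = 12.1 / 17.5 = 0.6914 kip/in (vertical).
Torsion M = P·e = 12.1 × 7.5 = 90.75 kip·in.
Critical point at (x, y) = (3.771, 3.25) from centroid. f_tx = M·y/J = 1.492 kip/in; f_ty = M·x/J = 1.731 kip/in.
Resultant f_max = √[f_tx² + (f_v + f_ty)²] = √[1.492² + (0.6914 + 1.731)²] = 2.845 kip/in.
Capacity per unit length: r_n/Ω = (1/2.0) × 0.6 × 80 × (0.707 × 0.1875) = 3.181 kip/in.
2.845 ≤ 3.181 → adequate.

f_max ≈ 2.85 kip/in; adequate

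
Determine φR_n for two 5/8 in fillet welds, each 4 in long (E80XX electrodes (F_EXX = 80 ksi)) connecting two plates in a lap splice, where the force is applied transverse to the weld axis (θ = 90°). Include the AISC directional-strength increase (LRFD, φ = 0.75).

t_e = 0.707 × 0.625 = 0.4419 in; A_we = 0.4419 × 8 = 3.535 in².
Directional factor: 1.0 + 0.5 sin^1.5(90°) = 1.5.
F_nw = 0.6 × 80 × 1.5 = 72 ksi.
φR_n = 0.75 × 72 × 3.535 = 190.9 kips.

φR_n ≈ 191 kips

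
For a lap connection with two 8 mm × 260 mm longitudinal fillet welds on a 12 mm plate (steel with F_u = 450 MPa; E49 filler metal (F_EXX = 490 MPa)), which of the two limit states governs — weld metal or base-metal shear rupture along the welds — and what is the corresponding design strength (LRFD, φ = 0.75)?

φR_n ≈ 649 kN (weld metal governs)

t_e = 0.707 × 8 = 5.656 mm; L = 520 mm.
Weld metal: φR_n = 0.75 × 0.6 × 490 × 5.656 × 520 × 10⁻³ = 648.5 kN.
Base metal (shear rupture): φR_n = 0.75 × 0.6 × 450 × 12 × 520 × 10⁻³ = 1264 kN.
Governing: weld metal.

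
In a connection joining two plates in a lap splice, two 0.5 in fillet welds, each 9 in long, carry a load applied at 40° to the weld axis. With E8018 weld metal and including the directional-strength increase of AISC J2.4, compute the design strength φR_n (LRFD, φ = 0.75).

E80XX → F_EXX = 80 ksi.
t_e = 0.707 × 0.5 = 0.3535 in; A_we = 0.3535 × 18 = 6.363 in².
Directional factor: 1.0 + 0.5 sin^1.5(40°) = 1.258.
F_nw = 0.6 × 80 × 1.258 = 60.37 ksi.
φR_n = 0.75 × 60.37 × 6.363 = 288.1 kip.

φR_n ≈ 288 kip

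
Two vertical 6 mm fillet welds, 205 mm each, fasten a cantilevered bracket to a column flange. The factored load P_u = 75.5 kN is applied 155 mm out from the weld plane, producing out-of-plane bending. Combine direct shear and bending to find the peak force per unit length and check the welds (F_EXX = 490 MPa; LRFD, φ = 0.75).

f_max ≈ 855 N/mm; adequate

L_w = 2 × 205 = 410 mm; section modulus (unit throat) S = 2 × L²/6 = 14010 mm².
Direct shear f_v = P/L_w = 75.5×10³/410 = 184.1 N/mm.
Moment M = P × e = 75.5×10³ × 155 = 11702000 N·mm; bending f_b = M/S = 835.4 N/mm.
f_max = √(f_v² + f_b²) = √(184.1² + 835.4²) = 855.5 N/mm.
φr_n = 0.75 × 0.6 × 490 × (0.707 × 6) = 935.4 N/mm → adequate.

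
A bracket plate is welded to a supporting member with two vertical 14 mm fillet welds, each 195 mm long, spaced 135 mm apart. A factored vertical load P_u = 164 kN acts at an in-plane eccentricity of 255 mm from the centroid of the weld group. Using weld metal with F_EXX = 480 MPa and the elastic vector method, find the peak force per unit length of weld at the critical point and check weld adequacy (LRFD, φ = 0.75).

f_max ≈ 1920 N/mm; adequate

Total weld length L_w = 390 mm. Treat welds as unit-width lines.
Polar moment about centroid: J = 2[d³/12 + d(b/2)²] = 2[195³/12 + 195×67.5²] = 3013000 mm³.
Direct shear f_v = P/L_w = 164×10³ / 390 = 420.5 N/mm (vertical).
Torsion M = P·e = 164×10³ × 255 = 41820000 N·mm.
Critical point at (x, y) = (67.5, 97.5) from centroid. f_tx = M·y/J = 1353 N/mm; f_ty = M·x/J = 937 N/mm.
Resultant f_max = √[f_tx² + (f_v + f_ty)²] = √[1353² + (420.5 + 937)²] = 1917 N/mm.
Capacity per unit length: φr_n = 0.75 × 0.6 × 480 × (0.707 × 14) = 2138 N/mm.
1917 ≤ 2138 → adequate.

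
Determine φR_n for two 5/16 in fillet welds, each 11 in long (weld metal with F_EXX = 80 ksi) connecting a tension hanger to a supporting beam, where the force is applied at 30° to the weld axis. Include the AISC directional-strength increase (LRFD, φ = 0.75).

φR_n ≈ 206 kips

t_e = 0.707 × 0.3125 = 0.2209 in; A_we = 0.2209 × 22 = 4.861 in².
Directional factor: 1.0 + 0.5 sin^1.5(30°) = 1.177.
F_nw = 0.6 × 80 × 1.177 = 56.49 ksi.
φR_n = 0.75 × 56.49 × 4.861 = 205.9 kips.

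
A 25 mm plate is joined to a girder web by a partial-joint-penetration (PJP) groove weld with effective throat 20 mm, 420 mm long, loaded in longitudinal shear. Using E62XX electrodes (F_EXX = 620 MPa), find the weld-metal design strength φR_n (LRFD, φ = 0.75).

Effective throat (given) t_e = 20 mm.
A_we = 20 × 420 = 8400 mm².
F_nw = 0.6 F_EXX = 372 MPa.
φR_n = 0.75 × 372 × 8400 × 10⁻³ = 2344 kN.

φR_n ≈ 2340 kN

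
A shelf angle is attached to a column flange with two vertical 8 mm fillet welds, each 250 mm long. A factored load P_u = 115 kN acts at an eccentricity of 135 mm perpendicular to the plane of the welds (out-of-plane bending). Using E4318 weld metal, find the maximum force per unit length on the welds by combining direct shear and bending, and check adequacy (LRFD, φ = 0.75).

f_max ≈ 780 N/mm; adequate

E43XX → F_EXX = 430 MPa.
L_w = 2 × 250 = 500 mm; section modulus (unit throat) S = 2 × L²/6 = 20830 mm².
Direct shear f_v = P/L_w = 115×10³/500 = 230 N/mm.
Moment M = P × e = 115×10³ × 135 = 15525000 N·mm; bending f_b = M/S = 745.2 N/mm.
f_max = √(f_v² + f_b²) = √(230² + 745.2²) = 779.9 N/mm.
φr_n = 0.75 × 0.6 × 430 × (0.707 × 8) = 1094 N/mm → adequate.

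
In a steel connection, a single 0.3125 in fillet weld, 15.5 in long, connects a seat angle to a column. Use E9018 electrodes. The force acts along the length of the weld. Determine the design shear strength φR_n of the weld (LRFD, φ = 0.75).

φR_n ≈ 139 kip

E90XX → F_EXX = 90 ksi.
Effective throat t_e = 0.707 × 0.3125 = 0.2209 in.
Total length L = 15.5 in; A_we = 0.2209 × 15.5 = 3.425 in².
F_nw = 0.6 F_EXX = 0.6 × 90 = 54 ksi.
φR_n = 0.75 × 54 × 3.425 = 138.7 kip.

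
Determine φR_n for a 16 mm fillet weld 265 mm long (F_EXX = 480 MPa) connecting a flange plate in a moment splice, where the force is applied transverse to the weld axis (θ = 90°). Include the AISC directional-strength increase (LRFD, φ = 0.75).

φR_n ≈ 971 kN

t_e = 0.707 × 16 = 11.31 mm; A_we = 11.31 × 265 = 2998 mm².
Directional factor: 1.0 + 0.5 sin^1.5(90°) = 1.5.
F_nw = 0.6 × 480 × 1.5 = 432 MPa.
φR_n = 0.75 × 432 × 2998 × 10⁻³ = 971.2 kN.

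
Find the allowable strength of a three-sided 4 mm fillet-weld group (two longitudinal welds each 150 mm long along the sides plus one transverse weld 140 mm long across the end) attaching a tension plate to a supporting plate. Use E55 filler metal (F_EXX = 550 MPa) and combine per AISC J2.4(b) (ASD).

R_n/Ω ≈ 217 kN

t_e = 0.707 × 4 = 2.828 mm.
R_nwl = 0.6 × 550 × 2.828 × 300 × 10⁻³ = 280 kN (longitudinal, 2 welds).
R_nwt = 0.6 × 550 × 2.828 × 140 × 10⁻³ = 130.7 kN (transverse, base value).
(i) R_nwl + R_nwt = 410.6 kN; (ii) 0.85 R_nwl + 1.5 R_nwt = 434 kN.
R_n = max = 434 kN [governs: (ii)]; R_n/Ω = 217 kN.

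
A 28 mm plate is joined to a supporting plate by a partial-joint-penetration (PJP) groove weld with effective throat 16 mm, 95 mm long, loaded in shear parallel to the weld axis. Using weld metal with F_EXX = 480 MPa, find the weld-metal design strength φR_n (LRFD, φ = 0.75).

Effective throat (given) t_e = 16 mm.
A_we = 16 × 95 = 1520 mm².
F_nw = 0.6 F_EXX = 288 MPa.
φR_n = 0.75 × 288 × 1520 × 10⁻³ = 328.3 kN.

φR_n ≈ 328 kN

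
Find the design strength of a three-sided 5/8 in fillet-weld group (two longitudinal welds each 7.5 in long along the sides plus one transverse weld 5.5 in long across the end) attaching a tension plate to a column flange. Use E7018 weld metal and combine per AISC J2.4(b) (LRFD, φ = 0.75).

E70XX → F_EXX = 70 ksi.
t_e = 0.707 × 0.625 = 0.4419 in.
R_nwl = 0.6 × 70 × 0.4419 × 15 = 278.4 kips (longitudinal, 2 welds).
R_nwt = 0.6 × 70 × 0.4419 × 5.5 = 102.1 kips (transverse, base value).
(i) R_nwl + R_nwt = 380.5 kips; (ii) 0.85 R_nwl + 1.5 R_nwt = 389.7 kips.
R_n = max = 389.7 kips [governs: (ii)]; φR_n = 292.3 kips.

φR_n ≈ 292 kips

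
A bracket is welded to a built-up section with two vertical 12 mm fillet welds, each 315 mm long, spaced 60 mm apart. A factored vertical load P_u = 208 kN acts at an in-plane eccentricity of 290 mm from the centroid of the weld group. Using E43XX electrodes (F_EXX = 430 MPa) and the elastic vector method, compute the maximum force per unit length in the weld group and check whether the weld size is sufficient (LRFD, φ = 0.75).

f_max ≈ 1770 N/mm; NOT adequate

Total weld length L_w = 630 mm. Treat welds as unit-width lines.
Polar moment about centroid: J = 2[d³/12 + d(b/2)²] = 2[315³/12 + 315×30²] = 5776000 mm³.
Direct shear f_v = P/L_w = 208×10³ / 630 = 330.2 N/mm (vertical).
Torsion M = P·e = 208×10³ × 290 = 60320000 N·mm.
Critical point at (x, y) = (30, 157.5) from centroid. f_tx = M·y/J = 1645 N/mm; f_ty = M·x/J = 313.3 N/mm.
Resultant f_max = √[f_tx² + (f_v + f_ty)²] = √[1645² + (330.2 + 313.3)²] = 1766 N/mm.
Capacity per unit length: φr_n = 0.75 × 0.6 × 430 × (0.707 × 12) = 1642 N/mm.
1766 > 1642 → NOT adequate.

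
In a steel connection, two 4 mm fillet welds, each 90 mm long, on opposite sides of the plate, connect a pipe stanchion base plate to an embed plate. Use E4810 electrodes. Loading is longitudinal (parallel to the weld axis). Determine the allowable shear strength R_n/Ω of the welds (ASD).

E48XX → F_EXX = 480 MPa.
Effective throat t_e = 0.707 × 4 = 2.828 mm.
Total length L = 180 mm; A_we = 2.828 × 180 = 509 mm².
F_nw = 0.6 F_EXX = 0.6 × 480 = 288 MPa.
R_n = 288 × 509 × 10⁻³ = 146.6 kN; R_n/Ω = 146.6/2.0 = 73.3 kN.

R_n/Ω ≈ 73.3 kN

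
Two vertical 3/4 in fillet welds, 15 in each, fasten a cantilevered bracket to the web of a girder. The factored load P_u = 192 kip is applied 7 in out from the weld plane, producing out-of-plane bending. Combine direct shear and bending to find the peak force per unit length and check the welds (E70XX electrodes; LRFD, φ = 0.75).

f_max ≈ 19 kip/in; NOT adequate

E70XX → F_EXX = 70 ksi.
L_w = 2 × 15 = 30 in; section modulus (unit throat) S = 2 × L²/6 = 75 in².
Direct shear f_v = P/L_w = 192/30 = 6.4 kip/in.
Moment M = P × e = 192 × 7 = 1344 kip·in; bending f_b = M/S = 17.92 kip/in.
f_max = √(f_v² + f_b²) = √(6.4² + 17.92²) = 19.03 kip/in.
φr_n = 0.75 × 0.6 × 70 × (0.707 × 0.75) = 16.7 kip/in → NOT adequate.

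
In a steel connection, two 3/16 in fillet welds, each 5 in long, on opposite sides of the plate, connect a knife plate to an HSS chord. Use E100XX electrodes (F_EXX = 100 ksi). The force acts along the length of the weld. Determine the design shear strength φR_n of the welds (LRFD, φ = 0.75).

φR_n ≈ 59.7 kip

Effective throat t_e = 0.707 × 0.1875 = 0.1326 in.
Total length L = 10 in; A_we = 0.1326 × 10 = 1.326 in².
F_nw = 0.6 F_EXX = 0.6 × 100 = 60 ksi.
φR_n = 0.75 × 60 × 1.326 = 59.65 kip.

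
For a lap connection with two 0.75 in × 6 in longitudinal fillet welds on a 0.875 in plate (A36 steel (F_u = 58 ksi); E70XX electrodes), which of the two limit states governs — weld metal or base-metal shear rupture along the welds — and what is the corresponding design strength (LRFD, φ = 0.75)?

φR_n ≈ 200 kips (weld metal governs)

E70XX → F_EXX = 70 ksi.
t_e = 0.707 × 0.75 = 0.5302 in; L = 12 in.
Weld metal: φR_n = 0.75 × 0.6 × 70 × 0.5302 × 12 = 200.4 kips.
Base metal (shear rupture): φR_n = 0.75 × 0.6 × 58 × 0.875 × 12 = 274 kips.
Governing: weld metal.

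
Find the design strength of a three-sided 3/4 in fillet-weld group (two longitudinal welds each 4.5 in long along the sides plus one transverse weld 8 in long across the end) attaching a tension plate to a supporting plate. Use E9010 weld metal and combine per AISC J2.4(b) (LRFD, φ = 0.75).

φR_n ≈ 422 kip

E90XX → F_EXX = 90 ksi.
t_e = 0.707 × 0.75 = 0.5302 in.
R_nwl = 0.6 × 90 × 0.5302 × 9 = 257.7 kip (longitudinal, 2 welds).
R_nwt = 0.6 × 90 × 0.5302 × 8 = 229.1 kip (transverse, base value).
(i) R_nwl + R_nwt = 486.8 kip; (ii) 0.85 R_nwl + 1.5 R_nwt = 562.6 kip.
R_n = max = 562.6 kip [governs: (ii)]; φR_n = 422 kip.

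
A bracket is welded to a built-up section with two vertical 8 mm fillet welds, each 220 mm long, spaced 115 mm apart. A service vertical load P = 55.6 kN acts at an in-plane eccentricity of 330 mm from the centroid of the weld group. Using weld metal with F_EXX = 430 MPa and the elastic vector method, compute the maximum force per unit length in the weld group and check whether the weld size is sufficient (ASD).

Total weld length L_w = 440 mm. Treat welds as unit-width lines.
Polar moment about centroid: J = 2[d³/12 + d(b/2)²] = 2[220³/12 + 220×57.5²] = 3229000 mm³.
Direct shear f_v = P/L_w = 55.6×10³ / 440 = 126.4 N/mm (vertical).
Torsion M = P·e = 55.6×10³ × 330 = 18348000 N·mm.
Critical point at (x, y) = (57.5, 110) from centroid. f_tx = M·y/J = 625 N/mm; f_ty = M·x/J = 326.7 N/mm.
Resultant f_max = √[f_tx² + (f_v + f_ty)²] = √[625² + (126.4 + 326.7)²] = 771.9 N/mm.
Capacity per unit length: r_n/Ω = (1/2.0) × 0.6 × 430 × (0.707 × 8) = 729.6 N/mm.
771.9 > 729.6 → NOT adequate.

f_max ≈ 772 N/mm; NOT adequate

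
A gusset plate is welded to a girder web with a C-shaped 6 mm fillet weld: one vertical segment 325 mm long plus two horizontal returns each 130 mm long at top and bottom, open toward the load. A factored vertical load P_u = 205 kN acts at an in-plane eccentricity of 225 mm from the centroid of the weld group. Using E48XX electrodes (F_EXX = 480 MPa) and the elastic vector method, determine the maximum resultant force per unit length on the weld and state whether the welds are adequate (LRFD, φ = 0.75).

f_max ≈ 1050 N/mm; NOT adequate

Total weld length L_w = 585 mm. Treat welds as unit-width lines.
Centroid: x̄ = 2×130×65 / 585 = 28.89 mm from the vertical weld.
Polar moment about centroid: J = I_x + I_y = [325³/12 + 2×130×162.5²] + [325×28.89² + 2(130³/12 + 130×36.11²)] = 10700000 mm³.
Direct shear f_v = P/L_w = 205×10³ / 585 = 350.4 N/mm (vertical).
Torsion M = P·e = 205×10³ × 225 = 46125000 N·mm.
Critical point at (x, y) = (101.1, 162.5) from centroid. f_tx = M·y/J = 700.3 N/mm; f_ty = M·x/J = 435.8 N/mm.
Resultant f_max = √[f_tx² + (f_v + f_ty)²] = √[700.3² + (350.4 + 435.8)²] = 1053 N/mm.
Capacity per unit length: φr_n = 0.75 × 0.6 × 480 × (0.707 × 6) = 916.3 N/mm.
1053 > 916.3 → NOT adequate.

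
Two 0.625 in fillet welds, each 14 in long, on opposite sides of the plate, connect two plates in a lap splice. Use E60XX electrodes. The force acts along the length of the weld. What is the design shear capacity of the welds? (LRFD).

φR_n ≈ 334 kip

E60XX → F_EXX = 60 ksi.
Effective throat t_e = 0.707 × 0.625 = 0.4419 in.
Total length L = 28 in; A_we = 0.4419 × 28 = 12.37 in².
F_nw = 0.6 F_EXX = 0.6 × 60 = 36 ksi.
φR_n = 0.75 × 36 × 12.37 = 334.1 kip.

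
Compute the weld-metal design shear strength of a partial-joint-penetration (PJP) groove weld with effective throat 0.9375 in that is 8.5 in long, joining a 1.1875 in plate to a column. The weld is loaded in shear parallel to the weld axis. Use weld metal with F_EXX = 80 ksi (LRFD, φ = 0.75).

Effective throat (given) t_e = 0.9375 in.
A_we = 0.9375 × 8.5 = 7.969 in².
F_nw = 0.6 F_EXX = 48 ksi.
φR_n = 0.75 × 48 × 7.969 = 286.9 kip.

φR_n ≈ 287 kip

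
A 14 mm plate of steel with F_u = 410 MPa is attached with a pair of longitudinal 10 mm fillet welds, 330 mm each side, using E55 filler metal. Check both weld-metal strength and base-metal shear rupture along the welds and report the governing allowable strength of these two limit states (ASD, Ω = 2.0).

E55XX → F_EXX = 550 MPa.
t_e = 0.707 × 10 = 7.07 mm; L = 660 mm.
Weld metal: R_n/Ω = (1/2.0) × 0.6 × 550 × 7.07 × 660 × 10⁻³ = 769.9 kN.
Base metal (shear rupture): R_n/Ω = (1/2.0) × 0.6 × 410 × 14 × 660 × 10⁻³ = 1137 kN.
Governing: weld metal.

R_n/Ω ≈ 770 kN (weld metal governs)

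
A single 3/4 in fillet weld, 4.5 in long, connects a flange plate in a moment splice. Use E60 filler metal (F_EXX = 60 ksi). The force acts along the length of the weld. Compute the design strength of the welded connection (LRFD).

Effective throat t_e = 0.707 × 0.75 = 0.5302 in.
Total length L = 4.5 in; A_we = 0.5302 × 4.5 = 2.386 in².
F_nw = 0.6 F_EXX = 0.6 × 60 = 36 ksi.
φR_n = 0.75 × 36 × 2.386 = 64.43 kip.

φR_n ≈ 64.4 kip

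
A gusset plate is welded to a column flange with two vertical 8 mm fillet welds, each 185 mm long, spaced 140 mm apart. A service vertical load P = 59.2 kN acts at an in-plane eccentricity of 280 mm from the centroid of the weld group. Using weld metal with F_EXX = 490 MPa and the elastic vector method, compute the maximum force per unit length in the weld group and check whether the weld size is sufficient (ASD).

f_max ≈ 777 N/mm; adequate

Total weld length L_w = 370 mm. Treat welds as unit-width lines.
Polar moment about centroid: J = 2[d³/12 + d(b/2)²] = 2[185³/12 + 185×70²] = 2868000 mm³.
Direct shear f_v = P/L_w = 59.2×10³ / 370 = 160 N/mm (vertical).
Torsion M = P·e = 59.2×10³ × 280 = 16576000 N·mm.
Critical point at (x, y) = (70, 92.5) from centroid. f_tx = M·y/J = 534.6 N/mm; f_ty = M·x/J = 404.5 N/mm.
Resultant f_max = √[f_tx² + (f_v + f_ty)²] = √[534.6² + (160 + 404.5)²] = 777.5 N/mm.
Capacity per unit length: r_n/Ω = (1/2.0) × 0.6 × 490 × (0.707 × 8) = 831.4 N/mm.
777.5 ≤ 831.4 → adequate.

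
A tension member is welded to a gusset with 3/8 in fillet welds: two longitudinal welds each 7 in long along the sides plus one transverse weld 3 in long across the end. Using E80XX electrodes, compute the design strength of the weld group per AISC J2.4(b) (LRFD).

E80XX → F_EXX = 80 ksi.
t_e = 0.707 × 0.375 = 0.2651 in.
R_nwl = 0.6 × 80 × 0.2651 × 14 = 178.2 kips (longitudinal, 2 welds).
R_nwt = 0.6 × 80 × 0.2651 × 3 = 38.18 kips (transverse, base value).
(i) R_nwl + R_nwt = 216.3 kips; (ii) 0.85 R_nwl + 1.5 R_nwt = 208.7 kips.
R_n = max = 216.3 kips [governs: (i)]; φR_n = 162.3 kips.

φR_n ≈ 162 kips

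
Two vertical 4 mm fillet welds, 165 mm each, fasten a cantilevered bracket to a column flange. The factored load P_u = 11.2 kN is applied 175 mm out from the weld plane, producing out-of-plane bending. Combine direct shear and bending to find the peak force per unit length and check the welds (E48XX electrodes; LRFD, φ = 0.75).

f_max ≈ 219 N/mm; adequate

E48XX → F_EXX = 480 MPa.
L_w = 2 × 165 = 330 mm; section modulus (unit throat) S = 2 × L²/6 = 9075 mm².
Direct shear f_v = P/L_w = 11.2×10³/330 = 33.94 N/mm.
Moment M = P × e = 11.2×10³ × 175 = 1960000 N·mm; bending f_b = M/S = 216 N/mm.
f_max = √(f_v² + f_b²) = √(33.94² + 216²) = 218.6 N/mm.
φr_n = 0.75 × 0.6 × 480 × (0.707 × 4) = 610.8 N/mm → adequate.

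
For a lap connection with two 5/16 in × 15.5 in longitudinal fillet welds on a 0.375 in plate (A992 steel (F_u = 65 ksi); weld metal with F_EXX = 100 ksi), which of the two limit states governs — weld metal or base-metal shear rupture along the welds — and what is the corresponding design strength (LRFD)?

φR_n ≈ 308 kips (weld metal governs)

t_e = 0.707 × 0.3125 = 0.2209 in; L = 31 in.
Weld metal: φR_n = 0.75 × 0.6 × 100 × 0.2209 × 31 = 308.2 kips.
Base metal (shear rupture): φR_n = 0.75 × 0.6 × 65 × 0.375 × 31 = 340 kips.
Governing: weld metal.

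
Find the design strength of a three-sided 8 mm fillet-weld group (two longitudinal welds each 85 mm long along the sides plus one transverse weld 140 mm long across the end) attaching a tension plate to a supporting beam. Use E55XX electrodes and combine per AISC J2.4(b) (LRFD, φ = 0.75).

E55XX → F_EXX = 550 MPa.
t_e = 0.707 × 8 = 5.656 mm.
R_nwl = 0.6 × 550 × 5.656 × 170 × 10⁻³ = 317.3 kN (longitudinal, 2 welds).
R_nwt = 0.6 × 550 × 5.656 × 140 × 10⁻³ = 261.3 kN (transverse, base value).
(i) R_nwl + R_nwt = 578.6 kN; (ii) 0.85 R_nwl + 1.5 R_nwt = 661.7 kN.
R_n = max = 661.7 kN [governs: (ii)]; φR_n = 496.3 kN.

φR_n ≈ 496 kN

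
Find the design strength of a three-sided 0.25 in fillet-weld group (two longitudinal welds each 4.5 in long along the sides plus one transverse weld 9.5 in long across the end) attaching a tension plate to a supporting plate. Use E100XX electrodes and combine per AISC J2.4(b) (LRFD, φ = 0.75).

E100XX → F_EXX = 100 ksi.
t_e = 0.707 × 0.25 = 0.1767 in.
R_nwl = 0.6 × 100 × 0.1767 × 9 = 95.44 kips (longitudinal, 2 welds).
R_nwt = 0.6 × 100 × 0.1767 × 9.5 = 100.7 kips (transverse, base value).
(i) R_nwl + R_nwt = 196.2 kips; (ii) 0.85 R_nwl + 1.5 R_nwt = 232.2 kips.
R_n = max = 232.2 kips [governs: (ii)]; φR_n = 174.2 kips.

φR_n ≈ 174 kips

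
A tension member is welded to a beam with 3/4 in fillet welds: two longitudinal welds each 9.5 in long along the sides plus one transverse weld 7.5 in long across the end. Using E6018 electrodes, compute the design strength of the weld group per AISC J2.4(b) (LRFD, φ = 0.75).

φR_n ≈ 392 kips

E60XX → F_EXX = 60 ksi.
t_e = 0.707 × 0.75 = 0.5302 in.
R_nwl = 0.6 × 60 × 0.5302 × 19 = 362.7 kips (longitudinal, 2 welds).
R_nwt = 0.6 × 60 × 0.5302 × 7.5 = 143.2 kips (transverse, base value).
(i) R_nwl + R_nwt = 505.9 kips; (ii) 0.85 R_nwl + 1.5 R_nwt = 523 kips.
R_n = max = 523 kips [governs: (ii)]; φR_n = 392.3 kips.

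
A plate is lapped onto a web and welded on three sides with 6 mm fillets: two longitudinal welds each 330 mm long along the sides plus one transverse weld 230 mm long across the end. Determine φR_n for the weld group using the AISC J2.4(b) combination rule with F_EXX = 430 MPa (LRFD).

φR_n ≈ 744 kN

t_e = 0.707 × 6 = 4.242 mm.
R_nwl = 0.6 × 430 × 4.242 × 660 × 10⁻³ = 722.3 kN (longitudinal, 2 welds).
R_nwt = 0.6 × 430 × 4.242 × 230 × 10⁻³ = 251.7 kN (transverse, base value).
(i) R_nwl + R_nwt = 974 kN; (ii) 0.85 R_nwl + 1.5 R_nwt = 991.6 kN.
R_n = max = 991.6 kN [governs: (ii)]; φR_n = 743.7 kN.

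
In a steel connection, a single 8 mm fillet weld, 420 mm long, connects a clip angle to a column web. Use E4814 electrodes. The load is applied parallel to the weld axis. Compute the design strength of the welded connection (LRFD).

φR_n ≈ 513 kN

E48XX → F_EXX = 480 MPa.
Effective throat t_e = 0.707 × 8 = 5.656 mm.
Total length L = 420 mm; A_we = 5.656 × 420 = 2376 mm².
F_nw = 0.6 F_EXX = 0.6 × 480 = 288 MPa.
φR_n = 0.75 × 288 × 2376 × 10⁻³ = 513.1 kN.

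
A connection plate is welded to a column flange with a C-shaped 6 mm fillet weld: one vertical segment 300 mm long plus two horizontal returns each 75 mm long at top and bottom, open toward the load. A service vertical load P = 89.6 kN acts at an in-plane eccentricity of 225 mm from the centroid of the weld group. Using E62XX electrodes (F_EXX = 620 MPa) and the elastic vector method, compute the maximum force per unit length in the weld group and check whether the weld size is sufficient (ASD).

f_max ≈ 664 N/mm; adequate

Total weld length L_w = 450 mm. Treat welds as unit-width lines.
Centroid: x̄ = 2×75×37.5 / 450 = 12.5 mm from the vertical weld.
Polar moment about centroid: J = I_x + I_y = [300³/12 + 2×75×150²] + [300×12.5² + 2(75³/12 + 75×25²)] = 5836000 mm³.
Direct shear f_v = P/L_w = 89.6×10³ / 450 = 199.1 N/mm (vertical).
Torsion M = P·e = 89.6×10³ × 225 = 20160000 N·mm.
Critical point at (x, y) = (62.5, 150) from centroid. f_tx = M·y/J = 518.2 N/mm; f_ty = M·x/J = 215.9 N/mm.
Resultant f_max = √[f_tx² + (f_v + f_ty)²] = √[518.2² + (199.1 + 215.9)²] = 663.9 N/mm.
Capacity per unit length: r_n/Ω = (1/2.0) × 0.6 × 620 × (0.707 × 6) = 789 N/mm.
663.9 ≤ 789 → adequate.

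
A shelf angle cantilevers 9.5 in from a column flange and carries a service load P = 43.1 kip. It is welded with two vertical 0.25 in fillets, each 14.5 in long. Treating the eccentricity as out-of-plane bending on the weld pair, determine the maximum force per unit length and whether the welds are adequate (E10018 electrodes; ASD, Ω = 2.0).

E100XX → F_EXX = 100 ksi.
L_w = 2 × 14.5 = 29 in; section modulus (unit throat) S = 2 × L²/6 = 70.08 in².
Direct shear f_v = P/L_w = 43.1/29 = 1.486 kip/in.
Moment M = P × e = 43.1 × 9.5 = 409.45 kip·in; bending f_b = M/S = 5.842 kip/in.
f_max = √(f_v² + f_b²) = √(1.486² + 5.842²) = 6.028 kip/in.
r_n/Ω = (1/2.0) × 0.6 × 100 × (0.707 × 0.25) = 5.302 kip/in → NOT adequate.

f_max ≈ 6.03 kip/in; NOT adequate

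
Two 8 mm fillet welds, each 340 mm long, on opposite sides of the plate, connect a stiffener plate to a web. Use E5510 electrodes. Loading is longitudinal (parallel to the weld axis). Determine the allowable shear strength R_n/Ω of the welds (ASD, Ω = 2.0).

R_n/Ω ≈ 635 kN

E55XX → F_EXX = 550 MPa.
Effective throat t_e = 0.707 × 8 = 5.656 mm.
Total length L = 680 mm; A_we = 5.656 × 680 = 3846 mm².
F_nw = 0.6 F_EXX = 0.6 × 550 = 330 MPa.
R_n = 330 × 3846 × 10⁻³ = 1269 kN; R_n/Ω = 1269/2.0 = 634.6 kN.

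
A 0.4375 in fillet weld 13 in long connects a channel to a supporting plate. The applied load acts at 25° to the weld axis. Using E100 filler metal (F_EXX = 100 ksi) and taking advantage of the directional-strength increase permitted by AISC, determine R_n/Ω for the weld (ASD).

R_n/Ω ≈ 137 kip

t_e = 0.707 × 0.4375 = 0.3093 in; A_we = 0.3093 × 13 = 4.021 in².
Directional factor: 1.0 + 0.5 sin^1.5(25°) = 1.137.
F_nw = 0.6 × 100 × 1.137 = 68.24 ksi.
R_n/Ω = (68.24 × 4.021) / 2.0 = 137.2 kip.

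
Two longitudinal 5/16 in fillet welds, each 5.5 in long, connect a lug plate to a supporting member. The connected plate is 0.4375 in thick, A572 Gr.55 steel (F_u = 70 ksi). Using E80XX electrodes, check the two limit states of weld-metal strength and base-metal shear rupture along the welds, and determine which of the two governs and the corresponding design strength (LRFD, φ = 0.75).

φR_n ≈ 87.5 kip (weld metal governs)

E80XX → F_EXX = 80 ksi.
t_e = 0.707 × 0.3125 = 0.2209 in; L = 11 in.
Weld metal: φR_n = 0.75 × 0.6 × 80 × 0.2209 × 11 = 87.49 kip.
Base metal (shear rupture): φR_n = 0.75 × 0.6 × 70 × 0.4375 × 11 = 151.6 kip.
Governing: weld metal.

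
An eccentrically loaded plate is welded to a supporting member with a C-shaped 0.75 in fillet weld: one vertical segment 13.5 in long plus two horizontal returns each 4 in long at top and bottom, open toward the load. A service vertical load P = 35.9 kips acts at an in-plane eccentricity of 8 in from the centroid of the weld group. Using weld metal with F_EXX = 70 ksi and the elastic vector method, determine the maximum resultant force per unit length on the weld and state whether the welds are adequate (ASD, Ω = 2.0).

Total weld length L_w = 21.5 in. Treat welds as unit-width lines.
Centroid: x̄ = 2×4×2 / 21.5 = 0.7442 in from the vertical weld.
Polar moment about centroid: J = I_x + I_y = [13.5³/12 + 2×4×6.75²] + [13.5×0.7442² + 2(4³/12 + 4×1.256²)] = 600.3 in³.
Direct shear f_v = P/L_w = 35.9 / 21.5 = 1.67 kip/in (vertical).
Torsion M = P·e = 35.9 × 8 = 287.2 kip·in.
Critical point at (x, y) = (3.256, 6.75) from centroid. f_tx = M·y/J = 3.229 kip/in; f_ty = M·x/J = 1.558 kip/in.
Resultant f_max = √[f_tx² + (f_v + f_ty)²] = √[3.229² + (1.67 + 1.558)²] = 4.566 kip/in.
Capacity per unit length: r_n/Ω = (1/2.0) × 0.6 × 70 × (0.707 × 0.75) = 11.14 kip/in.
4.566 ≤ 11.14 → adequate.

f_max ≈ 4.57 kip/in; adequate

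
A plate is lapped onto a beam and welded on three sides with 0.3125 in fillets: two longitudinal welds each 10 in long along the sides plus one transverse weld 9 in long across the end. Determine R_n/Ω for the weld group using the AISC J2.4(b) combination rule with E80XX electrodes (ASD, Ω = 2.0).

E80XX → F_EXX = 80 ksi.
t_e = 0.707 × 0.3125 = 0.2209 in.
R_nwl = 0.6 × 80 × 0.2209 × 20 = 212.1 kips (longitudinal, 2 welds).
R_nwt = 0.6 × 80 × 0.2209 × 9 = 95.44 kips (transverse, base value).
(i) R_nwl + R_nwt = 307.5 kips; (ii) 0.85 R_nwl + 1.5 R_nwt = 323.5 kips.
R_n = max = 323.5 kips [governs: (ii)]; R_n/Ω = 161.7 kips.

R_n/Ω ≈ 162 kips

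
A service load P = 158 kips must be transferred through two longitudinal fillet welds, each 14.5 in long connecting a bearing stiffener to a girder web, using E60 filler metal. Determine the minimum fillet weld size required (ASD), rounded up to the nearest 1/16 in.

w = 7/16 in

E60XX → F_EXX = 60 ksi.
Total weld length L = 29 in.
Required throat t_e = P × Ω / (0.6 F_EXX × L) = 158 × 2.0 / (0.6 × 60 × 29) = 0.3027 in.
Required leg w = t_e / 0.707 = 0.4281 in → use 7/16 in.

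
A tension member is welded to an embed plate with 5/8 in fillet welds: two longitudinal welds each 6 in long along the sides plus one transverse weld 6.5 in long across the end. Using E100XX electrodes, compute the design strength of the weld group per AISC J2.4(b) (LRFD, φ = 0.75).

E100XX → F_EXX = 100 ksi.
t_e = 0.707 × 0.625 = 0.4419 in.
R_nwl = 0.6 × 100 × 0.4419 × 12 = 318.1 kip (longitudinal, 2 welds).
R_nwt = 0.6 × 100 × 0.4419 × 6.5 = 172.3 kip (transverse, base value).
(i) R_nwl + R_nwt = 490.5 kip; (ii) 0.85 R_nwl + 1.5 R_nwt = 528.9 kip.
R_n = max = 528.9 kip [governs: (ii)]; φR_n = 396.7 kip.

φR_n ≈ 397 kip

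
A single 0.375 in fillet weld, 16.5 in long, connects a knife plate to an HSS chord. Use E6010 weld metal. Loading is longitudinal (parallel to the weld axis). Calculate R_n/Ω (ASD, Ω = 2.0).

R_n/Ω ≈ 78.7 kip

E60XX → F_EXX = 60 ksi.
Effective throat t_e = 0.707 × 0.375 = 0.2651 in.
Total length L = 16.5 in; A_we = 0.2651 × 16.5 = 4.375 in².
F_nw = 0.6 F_EXX = 0.6 × 60 = 36 ksi.
R_n = 36 × 4.375 = 157.5 kip; R_n/Ω = 157.5/2.0 = 78.74 kip.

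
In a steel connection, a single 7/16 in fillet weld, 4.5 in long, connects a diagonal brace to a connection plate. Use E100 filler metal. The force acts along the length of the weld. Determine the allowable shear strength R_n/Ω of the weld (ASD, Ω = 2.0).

R_n/Ω ≈ 41.8 kips

E100XX → F_EXX = 100 ksi.
Effective throat t_e = 0.707 × 0.4375 = 0.3093 in.
Total length L = 4.5 in; A_we = 0.3093 × 4.5 = 1.392 in².
F_nw = 0.6 F_EXX = 0.6 × 100 = 60 ksi.
R_n = 60 × 1.392 = 83.51 kips; R_n/Ω = 83.51/2.0 = 41.76 kips.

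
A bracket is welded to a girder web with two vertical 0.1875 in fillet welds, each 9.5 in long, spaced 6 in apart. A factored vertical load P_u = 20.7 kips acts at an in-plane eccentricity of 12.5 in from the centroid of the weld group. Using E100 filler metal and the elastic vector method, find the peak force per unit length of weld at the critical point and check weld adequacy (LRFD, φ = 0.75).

E100XX → F_EXX = 100 ksi.
Total weld length L_w = 19 in. Treat welds as unit-width lines.
Polar moment about centroid: J = 2[d³/12 + d(b/2)²] = 2[9.5³/12 + 9.5×3²] = 313.9 in³.
Direct shear f_v = P/L_w = 20.7 / 19 = 1.089 kip/in (vertical).
Torsion M = P·e = 20.7 × 12.5 = 258.75 kip·in.
Critical point at (x, y) = (3, 4.75) from centroid. f_tx = M·y/J = 3.916 kip/in; f_ty = M·x/J = 2.473 kip/in.
Resultant f_max = √[f_tx² + (f_v + f_ty)²] = √[3.916² + (1.089 + 2.473)²] = 5.294 kip/in.
Capacity per unit length: φr_n = 0.75 × 0.6 × 100 × (0.707 × 0.1875) = 5.965 kip/in.
5.294 ≤ 5.965 → adequate.

f_max ≈ 5.29 kip/in; adequate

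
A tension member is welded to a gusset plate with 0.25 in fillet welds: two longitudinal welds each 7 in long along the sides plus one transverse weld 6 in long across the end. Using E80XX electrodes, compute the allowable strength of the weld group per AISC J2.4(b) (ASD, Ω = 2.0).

R_n/Ω ≈ 88.7 kips

E80XX → F_EXX = 80 ksi.
t_e = 0.707 × 0.25 = 0.1767 in.
R_nwl = 0.6 × 80 × 0.1767 × 14 = 118.8 kips (longitudinal, 2 welds).
R_nwt = 0.6 × 80 × 0.1767 × 6 = 50.9 kips (transverse, base value).
(i) R_nwl + R_nwt = 169.7 kips; (ii) 0.85 R_nwl + 1.5 R_nwt = 177.3 kips.
R_n = max = 177.3 kips [governs: (ii)]; R_n/Ω = 88.66 kips.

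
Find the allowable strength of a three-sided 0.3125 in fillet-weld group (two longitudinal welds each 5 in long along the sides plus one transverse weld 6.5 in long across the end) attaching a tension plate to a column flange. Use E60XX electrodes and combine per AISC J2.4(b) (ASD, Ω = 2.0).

E60XX → F_EXX = 60 ksi.
t_e = 0.707 × 0.3125 = 0.2209 in.
R_nwl = 0.6 × 60 × 0.2209 × 10 = 79.54 kips (longitudinal, 2 welds).
R_nwt = 0.6 × 60 × 0.2209 × 6.5 = 51.7 kips (transverse, base value).
(i) R_nwl + R_nwt = 131.2 kips; (ii) 0.85 R_nwl + 1.5 R_nwt = 145.2 kips.
R_n = max = 145.2 kips [governs: (ii)]; R_n/Ω = 72.58 kips.

R_n/Ω ≈ 72.6 kips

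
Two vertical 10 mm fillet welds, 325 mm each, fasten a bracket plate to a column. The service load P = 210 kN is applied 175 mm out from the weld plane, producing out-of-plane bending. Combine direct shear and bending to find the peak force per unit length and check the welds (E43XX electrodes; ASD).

E43XX → F_EXX = 430 MPa.
L_w = 2 × 325 = 650 mm; section modulus (unit throat) S = 2 × L²/6 = 35210 mm².
Direct shear f_v = P/L_w = 210×10³/650 = 323.1 N/mm.
Moment M = P × e = 210×10³ × 175 = 36750000 N·mm; bending f_b = M/S = 1044 N/mm.
f_max = √(f_v² + f_b²) = √(323.1² + 1044²) = 1093 N/mm.
r_n/Ω = (1/2.0) × 0.6 × 430 × (0.707 × 10) = 912 N/mm → NOT adequate.

f_max ≈ 1090 N/mm; NOT adequate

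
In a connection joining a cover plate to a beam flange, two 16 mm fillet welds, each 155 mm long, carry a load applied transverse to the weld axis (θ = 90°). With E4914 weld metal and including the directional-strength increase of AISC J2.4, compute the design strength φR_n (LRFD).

E49XX → F_EXX = 490 MPa.
t_e = 0.707 × 16 = 11.31 mm; A_we = 11.31 × 310 = 3507 mm².
Directional factor: 1.0 + 0.5 sin^1.5(90°) = 1.5.
F_nw = 0.6 × 490 × 1.5 = 441 MPa.
φR_n = 0.75 × 441 × 3507 × 10⁻³ = 1160 kN.

φR_n ≈ 1160 kN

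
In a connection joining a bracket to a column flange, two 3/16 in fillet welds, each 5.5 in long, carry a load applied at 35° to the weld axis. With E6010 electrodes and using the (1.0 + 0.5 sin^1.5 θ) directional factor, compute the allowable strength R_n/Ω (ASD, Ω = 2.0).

R_n/Ω ≈ 31.9 kip

E60XX → F_EXX = 60 ksi.
t_e = 0.707 × 0.1875 = 0.1326 in; A_we = 0.1326 × 11 = 1.458 in².
Directional factor: 1.0 + 0.5 sin^1.5(35°) = 1.217.
F_nw = 0.6 × 60 × 1.217 = 43.82 ksi.
R_n/Ω = (43.82 × 1.458) / 2.0 = 31.95 kip.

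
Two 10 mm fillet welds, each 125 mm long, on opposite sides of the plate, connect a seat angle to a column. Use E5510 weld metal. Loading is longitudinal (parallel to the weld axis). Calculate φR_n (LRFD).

φR_n ≈ 437 kN

E55XX → F_EXX = 550 MPa.
Effective throat t_e = 0.707 × 10 = 7.07 mm.
Total length L = 250 mm; A_we = 7.07 × 250 = 1767 mm².
F_nw = 0.6 F_EXX = 0.6 × 550 = 330 MPa.
φR_n = 0.75 × 330 × 1767 × 10⁻³ = 437.5 kN.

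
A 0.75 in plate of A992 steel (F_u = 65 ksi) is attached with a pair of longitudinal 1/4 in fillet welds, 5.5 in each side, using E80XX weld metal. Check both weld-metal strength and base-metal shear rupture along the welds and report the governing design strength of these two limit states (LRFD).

E80XX → F_EXX = 80 ksi.
t_e = 0.707 × 0.25 = 0.1767 in; L = 11 in.
Weld metal: φR_n = 0.75 × 0.6 × 80 × 0.1767 × 11 = 69.99 kips.
Base metal (shear rupture): φR_n = 0.75 × 0.6 × 65 × 0.75 × 11 = 241.3 kips.
Governing: weld metal.

φR_n ≈ 70 kips (weld metal governs)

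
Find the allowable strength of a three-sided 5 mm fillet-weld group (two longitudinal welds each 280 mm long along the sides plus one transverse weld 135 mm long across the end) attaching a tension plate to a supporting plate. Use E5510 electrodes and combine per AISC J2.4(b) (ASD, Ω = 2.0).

E55XX → F_EXX = 550 MPa.
t_e = 0.707 × 5 = 3.535 mm.
R_nwl = 0.6 × 550 × 3.535 × 560 × 10⁻³ = 653.3 kN (longitudinal, 2 welds).
R_nwt = 0.6 × 550 × 3.535 × 135 × 10⁻³ = 157.5 kN (transverse, base value).
(i) R_nwl + R_nwt = 810.8 kN; (ii) 0.85 R_nwl + 1.5 R_nwt = 791.5 kN.
R_n = max = 810.8 kN [governs: (i)]; R_n/Ω = 405.4 kN.

R_n/Ω ≈ 405 kN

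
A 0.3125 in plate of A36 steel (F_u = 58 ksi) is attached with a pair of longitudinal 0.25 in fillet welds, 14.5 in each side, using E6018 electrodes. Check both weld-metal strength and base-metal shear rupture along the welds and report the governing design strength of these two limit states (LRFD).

E60XX → F_EXX = 60 ksi.
t_e = 0.707 × 0.25 = 0.1767 in; L = 29 in.
Weld metal: φR_n = 0.75 × 0.6 × 60 × 0.1767 × 29 = 138.4 kip.
Base metal (shear rupture): φR_n = 0.75 × 0.6 × 58 × 0.3125 × 29 = 236.5 kip.
Governing: weld metal.

φR_n ≈ 138 kip (weld metal governs)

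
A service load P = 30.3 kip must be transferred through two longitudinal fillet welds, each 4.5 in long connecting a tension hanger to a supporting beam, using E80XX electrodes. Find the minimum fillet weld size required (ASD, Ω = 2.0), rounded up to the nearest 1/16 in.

E80XX → F_EXX = 80 ksi.
Total weld length L = 9 in.
Required throat t_e = P × Ω / (0.6 F_EXX × L) = 30.3 × 2.0 / (0.6 × 80 × 9) = 0.1403 in.
Required leg w = t_e / 0.707 = 0.1984 in → use 1/4 in.

w = 1/4 in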